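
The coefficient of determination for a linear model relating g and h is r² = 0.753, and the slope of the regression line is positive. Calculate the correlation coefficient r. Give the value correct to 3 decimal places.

|r| = √0.753 = 0.868
The association is positive, so r = 0.868.

0.868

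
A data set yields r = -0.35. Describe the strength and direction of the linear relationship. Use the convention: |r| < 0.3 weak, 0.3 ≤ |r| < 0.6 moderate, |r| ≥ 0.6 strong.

r = -0.35 < 0 so the relationship is negative.
|r| = 0.35, which falls in the moderate range.

moderate negative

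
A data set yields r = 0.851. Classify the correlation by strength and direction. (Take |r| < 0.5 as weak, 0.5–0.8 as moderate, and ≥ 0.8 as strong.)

r = 0.851 > 0 so the relationship is positive.
|r| = 0.851, which falls in the strong range.

strong positive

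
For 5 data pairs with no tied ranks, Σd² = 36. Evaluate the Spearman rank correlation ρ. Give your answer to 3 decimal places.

ρ = 1 − 6Σd² / [n(n²−1)] = 1 − 6×36 / (5×24)
  = 1 − 216/120 = 1 − 1.8000 ≈ -0.800

-0.800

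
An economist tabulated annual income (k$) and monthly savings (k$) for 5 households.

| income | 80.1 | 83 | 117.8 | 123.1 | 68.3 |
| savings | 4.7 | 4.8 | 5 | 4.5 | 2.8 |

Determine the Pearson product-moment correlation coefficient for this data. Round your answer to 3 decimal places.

n = 5, Σx = 472.3, Σy = 21.8, Σx² = 47000.35, Σy² = 98.22, Σxy = 2109.06
nΣxy − ΣxΣy = 10545.3 − 10296.14 = 249.16
nΣx² − (Σx)² = 235001.75 − 223067.29 = 11934.46; nΣy² − (Σy)² = 491.1 − 475.24 = 15.86
r = 249.16 / √(11934.46 × 15.86) = 249.16 / 435.0638 ≈ 0.573

0.573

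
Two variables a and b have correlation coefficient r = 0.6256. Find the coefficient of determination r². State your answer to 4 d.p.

0.3914

r² = (0.6256)² = 0.3914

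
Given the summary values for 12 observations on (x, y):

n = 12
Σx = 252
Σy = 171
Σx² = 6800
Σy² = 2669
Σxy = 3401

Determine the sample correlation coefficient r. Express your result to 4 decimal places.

-0.3211

r = (nΣxy − ΣxΣy) / √[(nΣx² − (Σx)²)(nΣy² − (Σy)²)]
Numerator: 12×3401 − 252×171 = -2280
Denominator: √[(81600 − 63504)(32028 − 29241)] = √[18096 × 2787] = 7101.6584
r = -2280 / 7101.6584 ≈ -0.3211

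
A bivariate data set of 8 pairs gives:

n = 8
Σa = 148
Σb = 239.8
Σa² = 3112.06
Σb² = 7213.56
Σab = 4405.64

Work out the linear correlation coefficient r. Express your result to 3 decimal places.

-0.314

r = (nΣab − ΣaΣb) / √[(nΣa² − (Σa)²)(nΣb² − (Σb)²)]
Numerator: 8×4405.64 − 148×239.8 = -245.28
Denominator: √[(24896.48 − 21904)(57708.48 − 57504.04)] = √[2992.48 × 204.44] = 782.1653
r = -245.28 / 782.1653 ≈ -0.314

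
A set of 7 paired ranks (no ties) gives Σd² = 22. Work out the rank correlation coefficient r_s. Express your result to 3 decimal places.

0.607

ρ = 1 − 6Σd² / [n(n²−1)] = 1 − 6×22 / (7×48)
  = 1 − 132/336 = 1 − 0.3929 ≈ 0.607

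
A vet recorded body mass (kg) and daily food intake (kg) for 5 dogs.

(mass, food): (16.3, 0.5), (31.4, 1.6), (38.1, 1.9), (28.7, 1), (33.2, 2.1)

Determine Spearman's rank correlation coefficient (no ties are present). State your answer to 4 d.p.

Rank mass: 1, 3, 5, 2, 4
Rank food: 1, 3, 4, 2, 5
d = rank(mass) − rank(food): 0, 0, 1, 0, -1; Σd² = 2
ρ = 1 − 6Σd² / [n(n²−1)] = 1 − 6×2 / (5×24) = 1 − 12/120 ≈ 0.9000

0.9000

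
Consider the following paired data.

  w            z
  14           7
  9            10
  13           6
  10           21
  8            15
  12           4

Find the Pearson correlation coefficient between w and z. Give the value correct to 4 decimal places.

n = 6, Σw = 66, Σz = 63, Σw² = 754, Σz² = 867, Σwz = 644
nΣwz − ΣwΣz = 3864 − 4158 = -294
nΣw² − (Σw)² = 4524 − 4356 = 168; nΣz² − (Σz)² = 5202 − 3969 = 1233
r = -294 / √(168 × 1233) = -294 / 455.1308 ≈ -0.6460

-0.6460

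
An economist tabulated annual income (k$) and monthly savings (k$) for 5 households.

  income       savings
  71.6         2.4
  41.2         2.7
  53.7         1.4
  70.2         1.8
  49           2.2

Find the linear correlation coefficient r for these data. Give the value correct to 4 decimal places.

n = 5, Σx = 285.7, Σy = 10.5, Σx² = 17036.73, Σy² = 23.09, Σxy = 592.42
nΣxy − ΣxΣy = 2962.1 − 2999.85 = -37.75
nΣx² − (Σx)² = 85183.65 − 81624.49 = 3559.16; nΣy² − (Σy)² = 115.45 − 110.25 = 5.2
r = -37.75 / √(3559.16 × 5.2) = -37.75 / 136.0428 ≈ -0.2775

-0.2775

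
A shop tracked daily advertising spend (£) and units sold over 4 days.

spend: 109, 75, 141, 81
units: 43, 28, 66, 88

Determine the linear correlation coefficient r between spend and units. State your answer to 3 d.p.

0.161

n = 4, Σx = 406, Σy = 225, Σx² = 43948, Σy² = 14733, Σxy = 23221
nΣxy − ΣxΣy = 92884 − 91350 = 1534
nΣx² − (Σx)² = 175792 − 164836 = 10956; nΣy² − (Σy)² = 58932 − 50625 = 8307
r = 1534 / √(10956 × 8307) = 1534 / 9539.9943 ≈ 0.161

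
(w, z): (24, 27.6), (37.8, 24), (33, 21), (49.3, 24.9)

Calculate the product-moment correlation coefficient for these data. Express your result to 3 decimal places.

-0.259

n = 4, Σw = 144.1, Σz = 97.5, Σw² = 5524.33, Σz² = 2398.77, Σwz = 3490.17
nΣwz − ΣwΣz = 13960.68 − 14049.75 = -89.07
nΣw² − (Σw)² = 22097.32 − 20764.81 = 1332.51; nΣz² − (Σz)² = 9595.08 − 9506.25 = 88.83
r = -89.07 / √(1332.51 × 88.83) = -89.07 / 344.0449 ≈ -0.259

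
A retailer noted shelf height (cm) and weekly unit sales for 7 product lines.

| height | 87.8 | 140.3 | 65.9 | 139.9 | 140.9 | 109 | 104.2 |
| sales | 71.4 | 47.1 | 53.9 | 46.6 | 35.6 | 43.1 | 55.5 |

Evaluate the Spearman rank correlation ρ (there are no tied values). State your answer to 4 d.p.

-0.7500

Rank height: 2, 6, 1, 5, 7, 4, 3
Rank sales: 7, 4, 5, 3, 1, 2, 6
d = rank(height) − rank(sales): -5, 2, -4, 2, 6, 2, -3; Σd² = 98
ρ = 1 − 6Σd² / [n(n²−1)] = 1 − 6×98 / (7×48) = 1 − 588/336 ≈ -0.7500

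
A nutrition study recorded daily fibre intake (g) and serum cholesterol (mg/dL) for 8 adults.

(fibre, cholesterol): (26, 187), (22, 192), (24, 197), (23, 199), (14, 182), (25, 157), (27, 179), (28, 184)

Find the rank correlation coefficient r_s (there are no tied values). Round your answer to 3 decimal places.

-0.333

Rank fibre: 6, 2, 4, 3, 1, 5, 7, 8
Rank cholesterol: 5, 6, 7, 8, 3, 1, 2, 4
d = rank(fibre) − rank(cholesterol): 1, -4, -3, -5, -2, 4, 5, 4; Σd² = 112
ρ = 1 − 6Σd² / [n(n²−1)] = 1 − 6×112 / (8×63) = 1 − 672/504 ≈ -0.333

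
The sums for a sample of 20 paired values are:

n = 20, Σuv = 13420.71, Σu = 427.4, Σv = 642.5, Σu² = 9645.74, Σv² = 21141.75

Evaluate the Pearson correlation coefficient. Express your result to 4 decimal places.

r = (nΣuv − ΣuΣv) / √[(nΣu² − (Σu)²)(nΣv² − (Σv)²)]
Numerator: 20×13420.71 − 427.4×642.5 = -6190.3
Denominator: √[(192914.8 − 182670.76)(422835 − 412806.25)] = √[10244.04 × 10028.75] = 10135.8234
r = -6190.3 / 10135.8234 ≈ -0.6107

-0.6107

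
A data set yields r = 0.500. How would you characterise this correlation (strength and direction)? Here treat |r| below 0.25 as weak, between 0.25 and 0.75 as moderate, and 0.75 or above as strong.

r = 0.500 > 0 so the relationship is positive.
|r| = 0.500, which falls in the moderate range.

moderate positive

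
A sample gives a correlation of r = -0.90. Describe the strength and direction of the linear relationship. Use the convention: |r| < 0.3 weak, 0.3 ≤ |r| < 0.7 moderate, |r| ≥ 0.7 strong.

strong negative

r = -0.90 < 0 so the relationship is negative.
|r| = 0.90, which falls in the strong range.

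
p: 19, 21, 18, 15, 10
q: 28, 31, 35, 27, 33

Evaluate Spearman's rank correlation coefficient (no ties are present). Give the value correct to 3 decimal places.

-0.100

Rank p: 4, 5, 3, 2, 1
Rank q: 2, 3, 5, 1, 4
d = rank(p) − rank(q): 2, 2, -2, 1, -3; Σd² = 22
ρ = 1 − 6Σd² / [n(n²−1)] = 1 − 6×22 / (5×24) = 1 − 132/120 ≈ -0.100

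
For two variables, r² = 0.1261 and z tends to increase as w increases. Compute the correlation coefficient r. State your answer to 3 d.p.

0.355

|r| = √0.1261 = 0.355
The association is positive, so r = 0.355.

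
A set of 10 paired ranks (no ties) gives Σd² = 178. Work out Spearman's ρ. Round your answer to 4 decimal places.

ρ = 1 − 6Σd² / [n(n²−1)] = 1 − 6×178 / (10×99)
  = 1 − 1068/990 = 1 − 1.07879 ≈ -0.0788

-0.0788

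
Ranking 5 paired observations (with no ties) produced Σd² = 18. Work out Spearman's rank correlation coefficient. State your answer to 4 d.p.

ρ = 1 − 6Σd² / [n(n²−1)] = 1 − 6×18 / (5×24)
  = 1 − 108/120 = 1 − 0.90000 ≈ 0.1000

0.1000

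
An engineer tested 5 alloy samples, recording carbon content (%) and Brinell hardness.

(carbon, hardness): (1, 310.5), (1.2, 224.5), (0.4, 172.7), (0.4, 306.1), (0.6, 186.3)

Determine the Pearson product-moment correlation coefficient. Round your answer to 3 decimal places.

n = 5, Σx = 3.6, Σy = 1200.1, Σx² = 3.12, Σy² = 305040.69, Σxy = 883.2
nΣxy − ΣxΣy = 4416 − 4320.36 = 95.64
nΣx² − (Σx)² = 15.6 − 12.96 = 2.64; nΣy² − (Σy)² = 1525203.45 − 1440240.01 = 84963.44
r = 95.64 / √(2.64 × 84963.44) = 95.64 / 473.6069 ≈ 0.202

0.202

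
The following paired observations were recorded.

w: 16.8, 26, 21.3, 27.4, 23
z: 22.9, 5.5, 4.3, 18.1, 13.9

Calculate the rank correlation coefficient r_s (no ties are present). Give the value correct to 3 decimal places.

Rank w: 1, 4, 2, 5, 3
Rank z: 5, 2, 1, 4, 3
d = rank(w) − rank(z): -4, 2, 1, 1, 0; Σd² = 22
ρ = 1 − 6Σd² / [n(n²−1)] = 1 − 6×22 / (5×24) = 1 − 132/120 ≈ -0.100

-0.100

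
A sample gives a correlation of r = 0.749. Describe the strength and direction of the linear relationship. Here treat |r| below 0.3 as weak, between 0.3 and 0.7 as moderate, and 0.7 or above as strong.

r = 0.749 > 0 so the relationship is positive.
|r| = 0.749, which falls in the strong range.

strong positive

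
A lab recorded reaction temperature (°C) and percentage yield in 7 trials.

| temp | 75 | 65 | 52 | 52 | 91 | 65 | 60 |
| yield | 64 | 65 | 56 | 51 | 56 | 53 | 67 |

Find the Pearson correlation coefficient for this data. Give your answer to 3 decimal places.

n = 7, Σx = 460, Σy = 412, Σx² = 31364, Σy² = 24492, Σxy = 27150
nΣxy − ΣxΣy = 190050 − 189520 = 530
nΣx² − (Σx)² = 219548 − 211600 = 7948; nΣy² − (Σy)² = 171444 − 169744 = 1700
r = 530 / √(7948 × 1700) = 530 / 3675.8128 ≈ 0.144

0.144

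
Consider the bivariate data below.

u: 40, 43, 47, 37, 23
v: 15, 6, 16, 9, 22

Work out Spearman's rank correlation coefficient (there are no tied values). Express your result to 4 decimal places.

Rank u: 3, 4, 5, 2, 1
Rank v: 3, 1, 4, 2, 5
d = rank(u) − rank(v): 0, 3, 1, 0, -4; Σd² = 26
ρ = 1 − 6Σd² / [n(n²−1)] = 1 − 6×26 / (5×24) = 1 − 156/120 ≈ -0.3000

-0.3000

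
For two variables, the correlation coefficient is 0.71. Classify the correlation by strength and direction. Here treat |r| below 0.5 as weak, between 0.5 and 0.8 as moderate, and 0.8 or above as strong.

moderate positive

r = 0.71 > 0 so the relationship is positive.
|r| = 0.71, which falls in the moderate range.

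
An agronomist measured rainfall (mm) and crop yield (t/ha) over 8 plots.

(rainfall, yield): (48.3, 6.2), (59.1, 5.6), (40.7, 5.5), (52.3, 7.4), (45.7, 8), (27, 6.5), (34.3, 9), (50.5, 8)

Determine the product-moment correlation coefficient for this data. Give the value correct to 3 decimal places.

n = 8, Σx = 357.9, Σy = 56.2, Σx² = 16761.71, Σy² = 406.06, Σxy = 2495.09
nΣxy − ΣxΣy = 19960.72 − 20113.98 = -153.26
nΣx² − (Σx)² = 134093.68 − 128092.41 = 6001.27; nΣy² − (Σy)² = 3248.48 − 3158.44 = 90.04
r = -153.26 / √(6001.27 × 90.04) = -153.26 / 735.0880 ≈ -0.208

-0.208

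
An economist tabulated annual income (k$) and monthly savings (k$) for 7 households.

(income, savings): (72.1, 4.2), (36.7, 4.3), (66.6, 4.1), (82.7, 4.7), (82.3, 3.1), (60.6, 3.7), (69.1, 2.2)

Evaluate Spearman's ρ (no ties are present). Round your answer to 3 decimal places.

Rank income: 5, 1, 3, 7, 6, 2, 4
Rank savings: 5, 6, 4, 7, 2, 3, 1
d = rank(income) − rank(savings): 0, -5, -1, 0, 4, -1, 3; Σd² = 52
ρ = 1 − 6Σd² / [n(n²−1)] = 1 − 6×52 / (7×48) = 1 − 312/336 ≈ 0.071

0.071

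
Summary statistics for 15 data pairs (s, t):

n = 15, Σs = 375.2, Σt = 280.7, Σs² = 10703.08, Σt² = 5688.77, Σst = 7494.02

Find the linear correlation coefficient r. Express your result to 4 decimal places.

r = (nΣst − ΣsΣt) / √[(nΣs² − (Σs)²)(nΣt² − (Σt)²)]
Numerator: 15×7494.02 − 375.2×280.7 = 7091.66
Denominator: √[(160546.2 − 140775.04)(85331.55 − 78792.49)] = √[19771.16 × 6539.06] = 11370.3475
r = 7091.66 / 11370.3475 ≈ 0.6237

0.6237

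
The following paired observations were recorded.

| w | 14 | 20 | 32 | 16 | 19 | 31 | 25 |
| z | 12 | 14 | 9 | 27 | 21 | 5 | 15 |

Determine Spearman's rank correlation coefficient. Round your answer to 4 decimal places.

Rank w: 1, 4, 7, 2, 3, 6, 5
Rank z: 3, 4, 2, 7, 6, 1, 5
d = rank(w) − rank(z): -2, 0, 5, -5, -3, 5, 0; Σd² = 88
ρ = 1 − 6Σd² / [n(n²−1)] = 1 − 6×88 / (7×48) = 1 − 528/336 ≈ -0.5714

-0.5714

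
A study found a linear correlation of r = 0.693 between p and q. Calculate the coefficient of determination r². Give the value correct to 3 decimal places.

0.480

r² = (0.693)² = 0.480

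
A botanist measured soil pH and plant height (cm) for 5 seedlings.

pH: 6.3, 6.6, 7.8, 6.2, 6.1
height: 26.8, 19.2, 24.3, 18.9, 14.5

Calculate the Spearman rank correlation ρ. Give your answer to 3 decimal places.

Rank pH: 3, 4, 5, 2, 1
Rank height: 5, 3, 4, 2, 1
d = rank(pH) − rank(height): -2, 1, 1, 0, 0; Σd² = 6
ρ = 1 − 6Σd² / [n(n²−1)] = 1 − 6×6 / (5×24) = 1 − 36/120 ≈ 0.700

0.700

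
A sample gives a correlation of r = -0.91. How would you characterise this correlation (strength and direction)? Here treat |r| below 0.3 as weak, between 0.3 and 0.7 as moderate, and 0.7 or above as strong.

r = -0.91 < 0 so the relationship is negative.
|r| = 0.91, which falls in the strong range.

strong negative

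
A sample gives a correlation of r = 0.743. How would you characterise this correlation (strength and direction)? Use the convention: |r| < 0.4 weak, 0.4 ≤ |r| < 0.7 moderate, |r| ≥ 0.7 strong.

strong positive

r = 0.743 > 0 so the relationship is positive.
|r| = 0.743, which falls in the strong range.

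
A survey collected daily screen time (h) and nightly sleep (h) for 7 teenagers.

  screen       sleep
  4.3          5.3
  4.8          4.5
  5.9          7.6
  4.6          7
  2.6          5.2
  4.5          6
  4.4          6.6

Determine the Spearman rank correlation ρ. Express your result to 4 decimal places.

0.4286

Rank screen: 2, 6, 7, 5, 1, 4, 3
Rank sleep: 3, 1, 7, 6, 2, 4, 5
d = rank(screen) − rank(sleep): -1, 5, 0, -1, -1, 0, -2; Σd² = 32
ρ = 1 − 6Σd² / [n(n²−1)] = 1 − 6×32 / (7×48) = 1 − 192/336 ≈ 0.4286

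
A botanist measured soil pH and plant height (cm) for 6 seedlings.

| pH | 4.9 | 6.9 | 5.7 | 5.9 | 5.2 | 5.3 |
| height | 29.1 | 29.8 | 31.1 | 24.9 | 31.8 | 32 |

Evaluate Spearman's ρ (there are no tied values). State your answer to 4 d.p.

Rank pH: 1, 6, 4, 5, 2, 3
Rank height: 2, 3, 4, 1, 5, 6
d = rank(pH) − rank(height): -1, 3, 0, 4, -3, -3; Σd² = 44
ρ = 1 − 6Σd² / [n(n²−1)] = 1 − 6×44 / (6×35) = 1 − 264/210 ≈ -0.2571

-0.2571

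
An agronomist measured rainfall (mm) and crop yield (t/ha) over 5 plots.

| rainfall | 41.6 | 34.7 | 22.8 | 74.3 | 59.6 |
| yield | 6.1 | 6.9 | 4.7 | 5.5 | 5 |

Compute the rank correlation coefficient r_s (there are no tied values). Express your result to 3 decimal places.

0.100

Rank rainfall: 3, 2, 1, 5, 4
Rank yield: 4, 5, 1, 3, 2
d = rank(rainfall) − rank(yield): -1, -3, 0, 2, 2; Σd² = 18
ρ = 1 − 6Σd² / [n(n²−1)] = 1 − 6×18 / (5×24) = 1 − 108/120 ≈ 0.100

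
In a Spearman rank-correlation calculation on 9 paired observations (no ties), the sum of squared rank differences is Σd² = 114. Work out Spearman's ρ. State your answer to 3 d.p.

ρ = 1 − 6Σd² / [n(n²−1)] = 1 − 6×114 / (9×80)
  = 1 − 684/720 = 1 − 0.9500 ≈ 0.050

0.050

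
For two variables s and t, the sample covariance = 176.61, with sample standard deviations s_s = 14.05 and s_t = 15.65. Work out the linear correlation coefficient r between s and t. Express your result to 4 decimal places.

0.8032

r = Cov(s,t) / (s_s · s_t) = 176.61 / (14.05 × 15.65)
  = 176.61 / 219.8825 ≈ 0.8032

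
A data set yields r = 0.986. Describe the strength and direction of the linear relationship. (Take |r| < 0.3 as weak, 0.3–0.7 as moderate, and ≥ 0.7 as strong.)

r = 0.986 > 0 so the relationship is positive.
|r| = 0.986, which falls in the strong range.

strong positive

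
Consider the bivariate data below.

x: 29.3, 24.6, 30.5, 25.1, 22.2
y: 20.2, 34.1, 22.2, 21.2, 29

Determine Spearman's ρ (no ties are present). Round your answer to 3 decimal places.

-0.600

Rank x: 4, 2, 5, 3, 1
Rank y: 1, 5, 3, 2, 4
d = rank(x) − rank(y): 3, -3, 2, 1, -3; Σd² = 32
ρ = 1 − 6Σd² / [n(n²−1)] = 1 − 6×32 / (5×24) = 1 − 192/120 ≈ -0.600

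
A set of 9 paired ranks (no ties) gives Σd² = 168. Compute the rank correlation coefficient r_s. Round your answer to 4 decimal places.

-0.4000

ρ = 1 − 6Σd² / [n(n²−1)] = 1 − 6×168 / (9×80)
  = 1 − 1008/720 = 1 − 1.40000 ≈ -0.4000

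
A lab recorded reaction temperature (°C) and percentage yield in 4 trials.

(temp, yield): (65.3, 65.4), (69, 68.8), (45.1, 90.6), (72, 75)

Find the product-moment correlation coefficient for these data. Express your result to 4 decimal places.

n = 4, Σx = 251.4, Σy = 299.8, Σx² = 16243.1, Σy² = 22843.96, Σxy = 18503.88
nΣxy − ΣxΣy = 74015.52 − 75369.72 = -1354.2
nΣx² − (Σx)² = 64972.4 − 63201.96 = 1770.44; nΣy² − (Σy)² = 91375.84 − 89880.04 = 1495.8
r = -1354.2 / √(1770.44 × 1495.8) = -1354.2 / 1627.3365 ≈ -0.8322

-0.8322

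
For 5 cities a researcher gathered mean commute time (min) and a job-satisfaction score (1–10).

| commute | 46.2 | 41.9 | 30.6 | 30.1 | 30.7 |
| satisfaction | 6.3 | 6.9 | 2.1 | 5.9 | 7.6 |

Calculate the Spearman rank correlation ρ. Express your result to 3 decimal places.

0.500

Rank commute: 5, 4, 2, 1, 3
Rank satisfaction: 3, 4, 1, 2, 5
d = rank(commute) − rank(satisfaction): 2, 0, 1, -1, -2; Σd² = 10
ρ = 1 − 6Σd² / [n(n²−1)] = 1 − 6×10 / (5×24) = 1 − 60/120 ≈ 0.500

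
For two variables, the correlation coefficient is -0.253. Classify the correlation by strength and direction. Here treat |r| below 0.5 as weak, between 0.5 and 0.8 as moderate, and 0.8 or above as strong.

weak negative

r = -0.253 < 0 so the relationship is negative.
|r| = 0.253, which falls in the weak range.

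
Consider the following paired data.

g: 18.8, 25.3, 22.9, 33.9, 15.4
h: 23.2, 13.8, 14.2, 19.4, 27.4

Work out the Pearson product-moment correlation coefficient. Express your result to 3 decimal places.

n = 5, Σg = 116.3, Σh = 98, Σg² = 2904.31, Σh² = 2057.44, Σgh = 2190.1
nΣgh − ΣgΣh = 10950.5 − 11397.4 = -446.9
nΣg² − (Σg)² = 14521.55 − 13525.69 = 995.86; nΣh² − (Σh)² = 10287.2 − 9604 = 683.2
r = -446.9 / √(995.86 × 683.2) = -446.9 / 824.8464 ≈ -0.542

-0.542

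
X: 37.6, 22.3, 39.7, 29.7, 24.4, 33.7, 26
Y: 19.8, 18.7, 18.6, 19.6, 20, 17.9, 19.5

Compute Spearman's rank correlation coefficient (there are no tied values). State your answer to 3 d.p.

-0.286

Rank X: 6, 1, 7, 4, 2, 5, 3
Rank Y: 6, 3, 2, 5, 7, 1, 4
d = rank(X) − rank(Y): 0, -2, 5, -1, -5, 4, -1; Σd² = 72
ρ = 1 − 6Σd² / [n(n²−1)] = 1 − 6×72 / (7×48) = 1 − 432/336 ≈ -0.286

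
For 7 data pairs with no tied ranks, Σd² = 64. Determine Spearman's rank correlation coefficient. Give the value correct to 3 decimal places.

ρ = 1 − 6Σd² / [n(n²−1)] = 1 − 6×64 / (7×48)
  = 1 − 384/336 = 1 − 1.1429 ≈ -0.143

-0.143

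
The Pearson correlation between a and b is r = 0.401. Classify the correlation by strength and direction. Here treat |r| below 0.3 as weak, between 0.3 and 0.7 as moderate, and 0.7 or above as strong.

r = 0.401 > 0 so the relationship is positive.
|r| = 0.401, which falls in the moderate range.

moderate positive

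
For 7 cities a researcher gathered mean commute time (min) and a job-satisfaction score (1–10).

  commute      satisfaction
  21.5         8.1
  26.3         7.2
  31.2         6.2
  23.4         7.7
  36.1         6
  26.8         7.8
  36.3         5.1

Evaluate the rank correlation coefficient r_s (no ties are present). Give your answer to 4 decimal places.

Rank commute: 1, 3, 5, 2, 6, 4, 7
Rank satisfaction: 7, 4, 3, 5, 2, 6, 1
d = rank(commute) − rank(satisfaction): -6, -1, 2, -3, 4, -2, 6; Σd² = 106
ρ = 1 − 6Σd² / [n(n²−1)] = 1 − 6×106 / (7×48) = 1 − 636/336 ≈ -0.8929

-0.8929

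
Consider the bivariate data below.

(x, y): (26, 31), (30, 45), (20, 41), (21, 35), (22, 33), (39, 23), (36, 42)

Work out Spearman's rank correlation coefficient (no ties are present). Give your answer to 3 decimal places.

Rank x: 4, 5, 1, 2, 3, 7, 6
Rank y: 2, 7, 5, 4, 3, 1, 6
d = rank(x) − rank(y): 2, -2, -4, -2, 0, 6, 0; Σd² = 64
ρ = 1 − 6Σd² / [n(n²−1)] = 1 − 6×64 / (7×48) = 1 − 384/336 ≈ -0.143

-0.143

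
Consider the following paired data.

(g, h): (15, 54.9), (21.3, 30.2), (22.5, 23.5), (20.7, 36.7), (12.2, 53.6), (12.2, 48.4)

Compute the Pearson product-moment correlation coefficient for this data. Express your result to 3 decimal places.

-0.918

n = 6, Σg = 103.9, Σh = 247.3, Σg² = 1911.11, Σh² = 11040.71, Σgh = 3999.6
nΣgh − ΣgΣh = 23997.6 − 25694.47 = -1696.87
nΣg² − (Σg)² = 11466.66 − 10795.21 = 671.45; nΣh² − (Σh)² = 66244.26 − 61157.29 = 5086.97
r = -1696.87 / √(671.45 × 5086.97) = -1696.87 / 1848.1466 ≈ -0.918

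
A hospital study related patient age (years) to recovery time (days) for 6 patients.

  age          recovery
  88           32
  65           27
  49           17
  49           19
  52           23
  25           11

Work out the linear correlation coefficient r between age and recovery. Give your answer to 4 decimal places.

0.9683

n = 6, Σx = 328, Σy = 129, Σx² = 20100, Σy² = 3053, Σxy = 7806
nΣxy − ΣxΣy = 46836 − 42312 = 4524
nΣx² − (Σx)² = 120600 − 107584 = 13016; nΣy² − (Σy)² = 18318 − 16641 = 1677
r = 4524 / √(13016 × 1677) = 4524 / 4672.0265 ≈ 0.9683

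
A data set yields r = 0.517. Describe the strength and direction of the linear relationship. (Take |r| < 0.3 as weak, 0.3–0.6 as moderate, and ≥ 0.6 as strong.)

r = 0.517 > 0 so the relationship is positive.
|r| = 0.517, which falls in the moderate range.

moderate positive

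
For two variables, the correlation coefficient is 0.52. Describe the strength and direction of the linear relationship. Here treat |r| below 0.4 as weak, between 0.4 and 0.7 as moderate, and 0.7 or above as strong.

moderate positive

r = 0.52 > 0 so the relationship is positive.
|r| = 0.52, which falls in the moderate range.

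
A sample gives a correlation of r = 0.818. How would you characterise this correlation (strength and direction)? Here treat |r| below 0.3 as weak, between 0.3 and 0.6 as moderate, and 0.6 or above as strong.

strong positive

r = 0.818 > 0 so the relationship is positive.
|r| = 0.818, which falls in the strong range.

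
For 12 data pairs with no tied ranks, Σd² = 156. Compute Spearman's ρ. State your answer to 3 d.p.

0.455

ρ = 1 − 6Σd² / [n(n²−1)] = 1 − 6×156 / (12×143)
  = 1 − 936/1716 = 1 − 0.5455 ≈ 0.455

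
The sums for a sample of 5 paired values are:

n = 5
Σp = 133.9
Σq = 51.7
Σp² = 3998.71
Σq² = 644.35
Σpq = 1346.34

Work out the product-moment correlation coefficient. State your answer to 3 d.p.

r = (nΣpq − ΣpΣq) / √[(nΣp² − (Σp)²)(nΣq² − (Σq)²)]
Numerator: 5×1346.34 − 133.9×51.7 = -190.93
Denominator: √[(19993.55 − 17929.21)(3221.75 − 2672.89)] = √[2064.34 × 548.86] = 1064.4405
r = -190.93 / 1064.4405 ≈ -0.179

-0.179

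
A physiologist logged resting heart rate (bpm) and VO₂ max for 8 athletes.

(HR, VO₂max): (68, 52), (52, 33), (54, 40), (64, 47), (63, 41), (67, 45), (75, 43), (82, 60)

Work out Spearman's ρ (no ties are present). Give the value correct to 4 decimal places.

0.8333

Rank HR: 6, 1, 2, 4, 3, 5, 7, 8
Rank VO₂max: 7, 1, 2, 6, 3, 5, 4, 8
d = rank(HR) − rank(VO₂max): -1, 0, 0, -2, 0, 0, 3, 0; Σd² = 14
ρ = 1 − 6Σd² / [n(n²−1)] = 1 − 6×14 / (8×63) = 1 − 84/504 ≈ 0.8333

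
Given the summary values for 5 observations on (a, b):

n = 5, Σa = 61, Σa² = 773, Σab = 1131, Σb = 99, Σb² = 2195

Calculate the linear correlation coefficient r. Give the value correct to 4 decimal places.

-0.9339

r = (nΣab − ΣaΣb) / √[(nΣa² − (Σa)²)(nΣb² − (Σb)²)]
Numerator: 5×1131 − 61×99 = -384
Denominator: √[(3865 − 3721)(10975 − 9801)] = √[144 × 1174] = 411.1642
r = -384 / 411.1642 ≈ -0.9339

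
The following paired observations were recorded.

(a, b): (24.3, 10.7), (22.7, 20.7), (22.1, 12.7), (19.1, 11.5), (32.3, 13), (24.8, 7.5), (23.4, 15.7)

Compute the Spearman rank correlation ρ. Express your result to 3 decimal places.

Rank a: 5, 3, 2, 1, 7, 6, 4
Rank b: 2, 7, 4, 3, 5, 1, 6
d = rank(a) − rank(b): 3, -4, -2, -2, 2, 5, -2; Σd² = 66
ρ = 1 − 6Σd² / [n(n²−1)] = 1 − 6×66 / (7×48) = 1 − 396/336 ≈ -0.179

-0.179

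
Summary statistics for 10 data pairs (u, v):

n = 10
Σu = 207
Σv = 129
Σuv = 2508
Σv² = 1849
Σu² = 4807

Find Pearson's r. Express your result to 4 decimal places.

r = (nΣuv − ΣuΣv) / √[(nΣu² − (Σu)²)(nΣv² − (Σv)²)]
Numerator: 10×2508 − 207×129 = -1623
Denominator: √[(48070 − 42849)(18490 − 16641)] = √[5221 × 1849] = 3107.0290
r = -1623 / 3107.0290 ≈ -0.5224

-0.5224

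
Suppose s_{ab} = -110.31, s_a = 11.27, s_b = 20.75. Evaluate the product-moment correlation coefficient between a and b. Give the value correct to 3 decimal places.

-0.472

r = Cov(a,b) / (s_a · s_b) = -110.31 / (11.27 × 20.75)
  = -110.31 / 233.8525 ≈ -0.472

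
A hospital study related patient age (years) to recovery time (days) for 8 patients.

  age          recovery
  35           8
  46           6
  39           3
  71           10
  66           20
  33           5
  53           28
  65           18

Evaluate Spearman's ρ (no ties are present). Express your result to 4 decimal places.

0.6667

Rank age: 2, 4, 3, 8, 7, 1, 5, 6
Rank recovery: 4, 3, 1, 5, 7, 2, 8, 6
d = rank(age) − rank(recovery): -2, 1, 2, 3, 0, -1, -3, 0; Σd² = 28
ρ = 1 − 6Σd² / [n(n²−1)] = 1 − 6×28 / (8×63) = 1 − 168/504 ≈ 0.6667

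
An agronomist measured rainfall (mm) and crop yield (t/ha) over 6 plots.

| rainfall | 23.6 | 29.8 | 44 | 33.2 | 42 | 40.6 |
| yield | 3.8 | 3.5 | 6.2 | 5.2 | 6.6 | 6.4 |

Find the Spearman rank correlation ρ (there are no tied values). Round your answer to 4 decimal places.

Rank rainfall: 1, 2, 6, 3, 5, 4
Rank yield: 2, 1, 4, 3, 6, 5
d = rank(rainfall) − rank(yield): -1, 1, 2, 0, -1, -1; Σd² = 8
ρ = 1 − 6Σd² / [n(n²−1)] = 1 − 6×8 / (6×35) = 1 − 48/210 ≈ 0.7714

0.7714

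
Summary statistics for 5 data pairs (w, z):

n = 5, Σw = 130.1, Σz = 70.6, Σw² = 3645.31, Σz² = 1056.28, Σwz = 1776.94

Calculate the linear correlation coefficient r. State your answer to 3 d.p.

r = (nΣwz − ΣwΣz) / √[(nΣw² − (Σw)²)(nΣz² − (Σz)²)]
Numerator: 5×1776.94 − 130.1×70.6 = -300.36
Denominator: √[(18226.55 − 16926.01)(5281.4 − 4984.36)] = √[1300.54 × 297.04] = 621.5403
r = -300.36 / 621.5403 ≈ -0.483

-0.483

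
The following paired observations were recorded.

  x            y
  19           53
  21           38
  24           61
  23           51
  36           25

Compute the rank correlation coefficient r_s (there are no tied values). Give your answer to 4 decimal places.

-0.3000

Rank x: 1, 2, 4, 3, 5
Rank y: 4, 2, 5, 3, 1
d = rank(x) − rank(y): -3, 0, -1, 0, 4; Σd² = 26
ρ = 1 − 6Σd² / [n(n²−1)] = 1 − 6×26 / (5×24) = 1 − 156/120 ≈ -0.3000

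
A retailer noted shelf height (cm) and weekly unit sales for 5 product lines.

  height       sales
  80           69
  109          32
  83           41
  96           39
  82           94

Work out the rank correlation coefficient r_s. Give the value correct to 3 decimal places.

-0.900

Rank height: 1, 5, 3, 4, 2
Rank sales: 4, 1, 3, 2, 5
d = rank(height) − rank(sales): -3, 4, 0, 2, -3; Σd² = 38
ρ = 1 − 6Σd² / [n(n²−1)] = 1 − 6×38 / (5×24) = 1 − 228/120 ≈ -0.900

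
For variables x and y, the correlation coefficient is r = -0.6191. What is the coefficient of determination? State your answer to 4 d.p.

r² = (-0.6191)² = 0.3833

0.3833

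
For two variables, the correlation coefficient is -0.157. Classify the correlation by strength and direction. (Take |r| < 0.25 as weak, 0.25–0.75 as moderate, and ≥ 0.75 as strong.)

r = -0.157 < 0 so the relationship is negative.
|r| = 0.157, which falls in the weak range.

weak negative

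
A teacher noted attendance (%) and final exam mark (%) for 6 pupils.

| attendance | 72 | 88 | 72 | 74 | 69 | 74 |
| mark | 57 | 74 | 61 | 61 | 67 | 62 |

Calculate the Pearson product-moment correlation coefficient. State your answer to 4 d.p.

0.7304

n = 6, Σx = 449, Σy = 382, Σx² = 33825, Σy² = 24500, Σxy = 28733
nΣxy − ΣxΣy = 172398 − 171518 = 880
nΣx² − (Σx)² = 202950 − 201601 = 1349; nΣy² − (Σy)² = 147000 − 145924 = 1076
r = 880 / √(1349 × 1076) = 880 / 1204.7921 ≈ 0.7304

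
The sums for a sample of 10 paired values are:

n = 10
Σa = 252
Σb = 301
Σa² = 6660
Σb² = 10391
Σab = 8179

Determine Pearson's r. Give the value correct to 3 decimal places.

r = (nΣab − ΣaΣb) / √[(nΣa² − (Σa)²)(nΣb² − (Σb)²)]
Numerator: 10×8179 − 252×301 = 5938
Denominator: √[(66600 − 63504)(103910 − 90601)] = √[3096 × 13309] = 6419.0859
r = 5938 / 6419.0859 ≈ 0.925

0.925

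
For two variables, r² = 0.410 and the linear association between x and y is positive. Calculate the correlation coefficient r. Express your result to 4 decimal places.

0.6403

|r| = √0.410 = 0.6403
The association is positive, so r = 0.6403.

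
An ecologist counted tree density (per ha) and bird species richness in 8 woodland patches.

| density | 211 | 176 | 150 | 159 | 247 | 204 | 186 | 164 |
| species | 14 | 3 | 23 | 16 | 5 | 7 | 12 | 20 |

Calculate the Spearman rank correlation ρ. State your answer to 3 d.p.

Rank density: 7, 4, 1, 2, 8, 6, 5, 3
Rank species: 5, 1, 8, 6, 2, 3, 4, 7
d = rank(density) − rank(species): 2, 3, -7, -4, 6, 3, 1, -4; Σd² = 140
ρ = 1 − 6Σd² / [n(n²−1)] = 1 − 6×140 / (8×63) = 1 − 840/504 ≈ -0.667

-0.667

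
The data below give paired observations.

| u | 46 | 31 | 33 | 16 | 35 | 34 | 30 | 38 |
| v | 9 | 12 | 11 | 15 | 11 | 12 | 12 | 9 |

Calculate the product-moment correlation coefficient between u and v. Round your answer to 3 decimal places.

n = 8, Σu = 263, Σv = 91, Σu² = 9147, Σv² = 1061, Σuv = 2884
nΣuv − ΣuΣv = 23072 − 23933 = -861
nΣu² − (Σu)² = 73176 − 69169 = 4007; nΣv² − (Σv)² = 8488 − 8281 = 207
r = -861 / √(4007 × 207) = -861 / 910.7409 ≈ -0.945

-0.945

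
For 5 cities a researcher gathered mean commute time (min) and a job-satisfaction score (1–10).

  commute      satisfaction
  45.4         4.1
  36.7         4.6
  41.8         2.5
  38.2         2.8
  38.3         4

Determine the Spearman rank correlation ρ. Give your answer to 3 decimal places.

Rank commute: 5, 1, 4, 2, 3
Rank satisfaction: 4, 5, 1, 2, 3
d = rank(commute) − rank(satisfaction): 1, -4, 3, 0, 0; Σd² = 26
ρ = 1 − 6Σd² / [n(n²−1)] = 1 − 6×26 / (5×24) = 1 − 156/120 ≈ -0.300

-0.300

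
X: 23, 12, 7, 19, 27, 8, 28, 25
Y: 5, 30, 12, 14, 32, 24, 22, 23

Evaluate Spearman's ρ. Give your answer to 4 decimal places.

0.1905

Rank X: 5, 3, 1, 4, 7, 2, 8, 6
Rank Y: 1, 7, 2, 3, 8, 6, 4, 5
d = rank(X) − rank(Y): 4, -4, -1, 1, -1, -4, 4, 1; Σd² = 68
ρ = 1 − 6Σd² / [n(n²−1)] = 1 − 6×68 / (8×63) = 1 − 408/504 ≈ 0.1905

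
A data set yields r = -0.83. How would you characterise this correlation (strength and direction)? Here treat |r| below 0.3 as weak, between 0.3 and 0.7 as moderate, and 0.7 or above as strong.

r = -0.83 < 0 so the relationship is negative.
|r| = 0.83, which falls in the strong range.

strong negative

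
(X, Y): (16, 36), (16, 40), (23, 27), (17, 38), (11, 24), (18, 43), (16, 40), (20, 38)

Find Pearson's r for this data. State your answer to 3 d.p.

n = 8, ΣX = 137, ΣY = 286, ΣX² = 2431, ΣY² = 10538, ΣXY = 4921
nΣXY − ΣXΣY = 39368 − 39182 = 186
nΣX² − (ΣX)² = 19448 − 18769 = 679; nΣY² − (ΣY)² = 84304 − 81796 = 2508
r = 186 / √(679 × 2508) = 186 / 1304.9644 ≈ 0.143

0.143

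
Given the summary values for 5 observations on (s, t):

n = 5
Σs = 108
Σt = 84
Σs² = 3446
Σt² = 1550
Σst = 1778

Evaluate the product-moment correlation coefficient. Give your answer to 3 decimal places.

r = (nΣst − ΣsΣt) / √[(nΣs² − (Σs)²)(nΣt² − (Σt)²)]
Numerator: 5×1778 − 108×84 = -182
Denominator: √[(17230 − 11664)(7750 − 7056)] = √[5566 × 694] = 1965.4017
r = -182 / 1965.4017 ≈ -0.093

-0.093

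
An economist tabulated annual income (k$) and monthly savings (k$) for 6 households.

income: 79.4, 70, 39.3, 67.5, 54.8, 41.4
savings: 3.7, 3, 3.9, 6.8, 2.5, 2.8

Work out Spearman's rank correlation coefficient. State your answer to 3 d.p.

0.086

Rank income: 6, 5, 1, 4, 3, 2
Rank savings: 4, 3, 5, 6, 1, 2
d = rank(income) − rank(savings): 2, 2, -4, -2, 2, 0; Σd² = 32
ρ = 1 − 6Σd² / [n(n²−1)] = 1 − 6×32 / (6×35) = 1 − 192/210 ≈ 0.086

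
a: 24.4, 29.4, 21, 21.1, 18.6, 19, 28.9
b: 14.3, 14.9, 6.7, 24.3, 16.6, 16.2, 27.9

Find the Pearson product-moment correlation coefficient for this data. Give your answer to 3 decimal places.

n = 7, Σa = 162.4, Σb = 120.9, Σa² = 3888.1, Σb² = 2378.29, Σab = 2863.28
nΣab − ΣaΣb = 20042.96 − 19634.16 = 408.8
nΣa² − (Σa)² = 27216.7 − 26373.76 = 842.94; nΣb² − (Σb)² = 16648.03 − 14616.81 = 2031.22
r = 408.8 / √(842.94 × 2031.22) = 408.8 / 1308.5093 ≈ 0.312

0.312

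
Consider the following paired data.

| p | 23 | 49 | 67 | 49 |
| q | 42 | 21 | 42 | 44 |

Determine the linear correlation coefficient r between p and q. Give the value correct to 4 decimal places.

-0.0643

n = 4, Σp = 188, Σq = 149, Σp² = 9820, Σq² = 5905, Σpq = 6965
nΣpq − ΣpΣq = 27860 − 28012 = -152
nΣp² − (Σp)² = 39280 − 35344 = 3936; nΣq² − (Σq)² = 23620 − 22201 = 1419
r = -152 / √(3936 × 1419) = -152 / 2363.2994 ≈ -0.0643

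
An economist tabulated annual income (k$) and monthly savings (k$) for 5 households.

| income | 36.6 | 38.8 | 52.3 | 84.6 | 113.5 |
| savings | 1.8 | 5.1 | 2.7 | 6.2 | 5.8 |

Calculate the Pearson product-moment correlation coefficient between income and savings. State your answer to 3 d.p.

0.696

n = 5, Σx = 325.8, Σy = 21.6, Σx² = 25619.7, Σy² = 108.62, Σxy = 1587.79
nΣxy − ΣxΣy = 7938.95 − 7037.28 = 901.67
nΣx² − (Σx)² = 128098.5 − 106145.64 = 21952.86; nΣy² − (Σy)² = 543.1 − 466.56 = 76.54
r = 901.67 / √(21952.86 × 76.54) = 901.67 / 1296.2530 ≈ 0.696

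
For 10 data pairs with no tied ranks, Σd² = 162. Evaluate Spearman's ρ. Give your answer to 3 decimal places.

ρ = 1 − 6Σd² / [n(n²−1)] = 1 − 6×162 / (10×99)
  = 1 − 972/990 = 1 − 0.9818 ≈ 0.018

0.018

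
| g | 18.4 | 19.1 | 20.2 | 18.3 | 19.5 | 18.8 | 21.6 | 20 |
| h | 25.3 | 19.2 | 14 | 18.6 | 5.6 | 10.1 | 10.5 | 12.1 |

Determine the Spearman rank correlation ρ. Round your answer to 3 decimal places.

-0.429

Rank g: 2, 4, 7, 1, 5, 3, 8, 6
Rank h: 8, 7, 5, 6, 1, 2, 3, 4
d = rank(g) − rank(h): -6, -3, 2, -5, 4, 1, 5, 2; Σd² = 120
ρ = 1 − 6Σd² / [n(n²−1)] = 1 − 6×120 / (8×63) = 1 − 720/504 ≈ -0.429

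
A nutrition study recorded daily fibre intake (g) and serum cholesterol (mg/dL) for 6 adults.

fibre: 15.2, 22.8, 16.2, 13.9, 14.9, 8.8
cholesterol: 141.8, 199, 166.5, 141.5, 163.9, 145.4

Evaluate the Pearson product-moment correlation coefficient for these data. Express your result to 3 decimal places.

0.839

n = 6, Σx = 91.8, Σy = 958.1, Σx² = 1505.98, Σy² = 155457.11, Σxy = 15078.34
nΣxy − ΣxΣy = 90470.04 − 87953.58 = 2516.46
nΣx² − (Σx)² = 9035.88 − 8427.24 = 608.64; nΣy² − (Σy)² = 932742.66 − 917955.61 = 14787.05
r = 2516.46 / √(608.64 × 14787.05) = 2516.46 / 2999.9984 ≈ 0.839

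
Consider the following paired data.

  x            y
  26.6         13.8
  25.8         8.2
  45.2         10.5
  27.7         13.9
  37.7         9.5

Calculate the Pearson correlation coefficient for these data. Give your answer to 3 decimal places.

n = 5, Σx = 163, Σy = 55.9, Σx² = 5604.82, Σy² = 651.39, Σxy = 1796.42
nΣxy − ΣxΣy = 8982.1 − 9111.7 = -129.6
nΣx² − (Σx)² = 28024.1 − 26569 = 1455.1; nΣy² − (Σy)² = 3256.95 − 3124.81 = 132.14
r = -129.6 / √(1455.1 × 132.14) = -129.6 / 438.4939 ≈ -0.296

-0.296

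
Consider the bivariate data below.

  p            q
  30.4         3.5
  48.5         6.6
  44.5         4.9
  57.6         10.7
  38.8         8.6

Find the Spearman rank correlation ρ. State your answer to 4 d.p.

Rank p: 1, 4, 3, 5, 2
Rank q: 1, 3, 2, 5, 4
d = rank(p) − rank(q): 0, 1, 1, 0, -2; Σd² = 6
ρ = 1 − 6Σd² / [n(n²−1)] = 1 − 6×6 / (5×24) = 1 − 36/120 ≈ 0.7000

0.7000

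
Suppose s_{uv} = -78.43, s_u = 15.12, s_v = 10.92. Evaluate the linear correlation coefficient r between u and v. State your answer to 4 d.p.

r = Cov(u,v) / (s_u · s_v) = -78.43 / (15.12 × 10.92)
  = -78.43 / 165.1104 ≈ -0.4750

-0.4750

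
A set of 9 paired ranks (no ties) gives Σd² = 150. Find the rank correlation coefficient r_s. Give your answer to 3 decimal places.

ρ = 1 − 6Σd² / [n(n²−1)] = 1 − 6×150 / (9×80)
  = 1 − 900/720 = 1 − 1.2500 ≈ -0.250

-0.250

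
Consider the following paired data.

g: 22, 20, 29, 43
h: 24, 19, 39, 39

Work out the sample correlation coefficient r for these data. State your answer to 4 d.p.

n = 4, Σg = 114, Σh = 121, Σg² = 3574, Σh² = 3979, Σgh = 3716
nΣgh − ΣgΣh = 14864 − 13794 = 1070
nΣg² − (Σg)² = 14296 − 12996 = 1300; nΣh² − (Σh)² = 15916 − 14641 = 1275
r = 1070 / √(1300 × 1275) = 1070 / 1287.4393 ≈ 0.8311

0.8311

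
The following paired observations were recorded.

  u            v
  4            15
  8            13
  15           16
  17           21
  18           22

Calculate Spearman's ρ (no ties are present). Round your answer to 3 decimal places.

Rank u: 1, 2, 3, 4, 5
Rank v: 2, 1, 3, 4, 5
d = rank(u) − rank(v): -1, 1, 0, 0, 0; Σd² = 2
ρ = 1 − 6Σd² / [n(n²−1)] = 1 − 6×2 / (5×24) = 1 − 12/120 ≈ 0.900

0.900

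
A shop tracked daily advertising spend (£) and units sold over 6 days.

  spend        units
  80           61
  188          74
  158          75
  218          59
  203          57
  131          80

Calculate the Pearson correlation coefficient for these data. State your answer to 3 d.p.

-0.248

n = 6, Σx = 978, Σy = 406, Σx² = 172602, Σy² = 27952, Σxy = 65555
nΣxy − ΣxΣy = 393330 − 397068 = -3738
nΣx² − (Σx)² = 1035612 − 956484 = 79128; nΣy² − (Σy)² = 167712 − 164836 = 2876
r = -3738 / √(79128 × 2876) = -3738 / 15085.4940 ≈ -0.248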